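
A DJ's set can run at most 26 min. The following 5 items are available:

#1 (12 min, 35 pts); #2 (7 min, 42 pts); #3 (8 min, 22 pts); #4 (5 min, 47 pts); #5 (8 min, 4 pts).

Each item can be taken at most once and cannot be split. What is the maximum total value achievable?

124 pts

Check high-value combinations within 26 min:
- #1+#2+#4: duration 12+7+5=24, value 35+42+47=124
- #2+#3+#4: duration 7+8+5=20, value 42+22+47=111
- #1+#3+#4: duration 12+8+5=25, value 35+22+47=104
Best: 124 pts.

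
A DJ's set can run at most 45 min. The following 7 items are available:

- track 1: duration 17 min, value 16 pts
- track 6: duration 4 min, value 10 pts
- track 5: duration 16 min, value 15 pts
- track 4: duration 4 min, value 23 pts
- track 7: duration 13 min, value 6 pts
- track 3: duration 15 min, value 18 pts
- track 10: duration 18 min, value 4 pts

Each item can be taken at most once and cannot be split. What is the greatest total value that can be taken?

67 pts

Check high-value combinations within 45 min:
- track 1+track 6+track 4+track 3: duration 17+4+4+15=40, value 16+10+23+18=67
- track 6+track 5+track 4+track 3: duration 4+16+4+15=39, value 10+15+23+18=66
- track 1+track 6+track 5+track 4: duration 17+4+16+4=41, value 16+10+15+23=64
- track 1+track 4+track 3: duration 17+4+15=36, value 16+23+18=57
Best: 67 pts.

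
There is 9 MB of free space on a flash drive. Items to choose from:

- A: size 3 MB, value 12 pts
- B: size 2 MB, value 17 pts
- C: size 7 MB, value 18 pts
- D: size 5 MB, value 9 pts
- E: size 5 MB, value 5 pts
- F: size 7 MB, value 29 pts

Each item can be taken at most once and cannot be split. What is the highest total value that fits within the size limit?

46 pts

Check high-value combinations within 9 MB:
- B+F: size 2+7=9, value 17+29=46
- B+C: size 2+7=9, value 17+18=35
- A+B: size 3+2=5, value 12+17=29
Best: 46 pts.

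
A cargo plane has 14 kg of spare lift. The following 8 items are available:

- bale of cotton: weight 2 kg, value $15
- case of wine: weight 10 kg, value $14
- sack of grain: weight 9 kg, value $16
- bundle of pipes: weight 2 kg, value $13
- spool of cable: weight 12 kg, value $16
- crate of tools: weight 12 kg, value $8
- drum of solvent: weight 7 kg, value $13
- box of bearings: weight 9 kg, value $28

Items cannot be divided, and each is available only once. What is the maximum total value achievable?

Check high-value combinations within 14 kg:
- bale of cotton+bundle of pipes+box of bearings: weight 2+2+9=13, value 15+13+28=56
- bale of cotton+sack of grain+bundle of pipes: weight 2+9+2=13, value 15+16+13=44
- bale of cotton+box of bearings: weight 2+9=11, value 15+28=43
Best: $56.

$56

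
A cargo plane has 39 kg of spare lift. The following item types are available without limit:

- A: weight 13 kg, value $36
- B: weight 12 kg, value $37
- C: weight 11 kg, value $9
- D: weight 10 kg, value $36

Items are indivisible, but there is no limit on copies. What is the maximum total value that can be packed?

$111

Best value-per-unit is D at 36/10; filling with it alone gives 3×36 = 108.
Optimal mix: 3×B → weight 36, value 111.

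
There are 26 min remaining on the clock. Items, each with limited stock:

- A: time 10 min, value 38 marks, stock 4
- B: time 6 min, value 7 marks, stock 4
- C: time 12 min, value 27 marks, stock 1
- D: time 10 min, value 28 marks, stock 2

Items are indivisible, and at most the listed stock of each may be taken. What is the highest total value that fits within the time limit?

Best selections within time 26 and stock limits:
- 2×A + 1×B: time 26, value 83
- 2×A: time 20, value 76
Best: 83 marks.

83 marks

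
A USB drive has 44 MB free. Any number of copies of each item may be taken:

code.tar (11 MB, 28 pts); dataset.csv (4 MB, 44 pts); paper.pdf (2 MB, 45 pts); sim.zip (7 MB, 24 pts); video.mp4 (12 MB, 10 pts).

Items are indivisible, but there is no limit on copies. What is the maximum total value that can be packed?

990 pts

Best value-per-unit is paper.pdf at 45/2, and filling with it alone uses size 22×2=44. No mix of the others beats 22×45 = 990.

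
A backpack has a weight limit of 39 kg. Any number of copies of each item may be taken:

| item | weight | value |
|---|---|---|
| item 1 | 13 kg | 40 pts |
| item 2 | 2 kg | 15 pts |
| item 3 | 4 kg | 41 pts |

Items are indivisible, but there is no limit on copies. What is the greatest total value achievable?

384 pts

Best value-per-unit is item 3 at 41/4; filling with it alone gives 9×41 = 369.
Optimal mix: 1×item 2 + 9×item 3 → weight 38, value 384.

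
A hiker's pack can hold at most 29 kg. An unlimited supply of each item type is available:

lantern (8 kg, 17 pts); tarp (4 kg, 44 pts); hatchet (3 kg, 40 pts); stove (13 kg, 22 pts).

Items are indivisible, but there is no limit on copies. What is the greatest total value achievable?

Best value-per-unit is hatchet at 40/3; filling with it alone gives 9×40 = 360.
Optimal mix: 2×tarp + 7×hatchet → weight 29, value 368.

368 pts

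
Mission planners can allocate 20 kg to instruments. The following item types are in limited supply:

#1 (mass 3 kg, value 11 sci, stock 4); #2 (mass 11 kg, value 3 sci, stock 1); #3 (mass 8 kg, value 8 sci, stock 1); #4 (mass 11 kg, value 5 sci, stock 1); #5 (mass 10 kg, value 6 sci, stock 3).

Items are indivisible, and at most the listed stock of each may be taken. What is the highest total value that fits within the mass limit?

52 sci

Top feasible selections:
- 4×#1 + 1×#3: mass 20, value 52
- 4×#1: mass 12, value 44
Best: 52 sci.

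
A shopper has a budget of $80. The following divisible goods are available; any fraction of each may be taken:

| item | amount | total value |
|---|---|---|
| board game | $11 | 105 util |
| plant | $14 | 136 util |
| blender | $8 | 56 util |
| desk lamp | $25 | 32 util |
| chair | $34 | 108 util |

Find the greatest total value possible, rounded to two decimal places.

421.64

Take in order of value per unit:
- plant (136/14 per unit): all 14 → value 136, running total 136.00
- board game (105/11 per unit): all 11 → value 105, running total 241.00
- blender (56/8 per unit): all 8 → value 56, running total 297.00
- chair (108/34 per unit): all 34 → value 108, running total 405.00
- desk lamp (32/25 per unit): 13 of 25 → value 13×32/25 = 16.6400, running total 421.64
Total 421.64.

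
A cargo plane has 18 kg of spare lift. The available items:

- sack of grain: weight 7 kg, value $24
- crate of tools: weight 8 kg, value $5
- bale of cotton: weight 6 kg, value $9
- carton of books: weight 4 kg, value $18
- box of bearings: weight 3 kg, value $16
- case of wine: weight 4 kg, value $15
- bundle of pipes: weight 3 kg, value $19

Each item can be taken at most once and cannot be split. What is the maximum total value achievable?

Check high-value combinations within 18 kg:
- sack of grain+carton of books+box of bearings+bundle of pipes: weight 7+4+3+3=17, value 24+18+16+19=77
- sack of grain+carton of books+case of wine+bundle of pipes: weight 7+4+4+3=18, value 24+18+15+19=76
- sack of grain+box of bearings+case of wine+bundle of pipes: weight 7+3+4+3=17, value 24+16+15+19=74
- sack of grain+carton of books+box of bearings+case of wine: weight 7+4+3+4=18, value 24+18+16+15=73
- carton of books+box of bearings+case of wine+bundle of pipes: weight 4+3+4+3=14, value 18+16+15+19=68
Best: $77.

$77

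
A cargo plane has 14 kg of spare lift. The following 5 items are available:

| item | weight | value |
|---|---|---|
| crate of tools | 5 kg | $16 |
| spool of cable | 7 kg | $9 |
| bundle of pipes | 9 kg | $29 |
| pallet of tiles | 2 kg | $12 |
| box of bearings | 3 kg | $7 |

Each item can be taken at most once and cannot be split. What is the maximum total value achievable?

This is a 0/1 knapsack; check combinations near the capacity.
- bundle of pipes+pallet of tiles+box of bearings: weight 9+2+3=14, value 29+12+7=48
- crate of tools+bundle of pipes: weight 5+9=14, value 16+29=45
- bundle of pipes+pallet of tiles: weight 9+2=11, value 29+12=41
Best: $48.

$48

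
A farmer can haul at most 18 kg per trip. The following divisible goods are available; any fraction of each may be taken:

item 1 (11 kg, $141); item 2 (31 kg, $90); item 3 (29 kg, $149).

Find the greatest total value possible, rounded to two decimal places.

Take in order of value per unit:
- item 1 (141/11 per unit): all 11 → value 141, running total 141.00
- item 3 (149/29 per unit): 7 of 29 → value 7×149/29 = 35.9655, running total 176.97
Total 176.97.

176.97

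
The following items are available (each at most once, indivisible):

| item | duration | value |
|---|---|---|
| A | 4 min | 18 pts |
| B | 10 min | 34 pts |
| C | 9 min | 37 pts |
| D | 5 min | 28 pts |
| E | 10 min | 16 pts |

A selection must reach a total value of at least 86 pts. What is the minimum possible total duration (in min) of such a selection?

23

Subsets with value ≥ 86, sorted by total duration:
- A+B+C: duration 23, value 89
- B+C+D: duration 24, value 99
- A+B+C+D: duration 28, value 117
Minimum duration: 23 min.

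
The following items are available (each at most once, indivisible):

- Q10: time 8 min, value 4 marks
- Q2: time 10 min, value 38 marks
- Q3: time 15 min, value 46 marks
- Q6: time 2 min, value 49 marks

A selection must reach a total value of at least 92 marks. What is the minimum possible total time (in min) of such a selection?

17

Subsets with value ≥ 92, sorted by total time:
- Q3+Q6: time 17, value 95
- Q10+Q3+Q6: time 25, value 99
Minimum time: 17 min.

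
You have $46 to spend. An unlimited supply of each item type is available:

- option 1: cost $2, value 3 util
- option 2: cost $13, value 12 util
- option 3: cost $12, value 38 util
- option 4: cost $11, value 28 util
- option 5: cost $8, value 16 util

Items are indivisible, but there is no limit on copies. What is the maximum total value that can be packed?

133 util

Best value-per-unit is option 3 at 38/12; filling with it alone gives 3×38 = 114.
Optimal mix: 1×option 1 + 3×option 3 + 1×option 5 → cost 46, value 133.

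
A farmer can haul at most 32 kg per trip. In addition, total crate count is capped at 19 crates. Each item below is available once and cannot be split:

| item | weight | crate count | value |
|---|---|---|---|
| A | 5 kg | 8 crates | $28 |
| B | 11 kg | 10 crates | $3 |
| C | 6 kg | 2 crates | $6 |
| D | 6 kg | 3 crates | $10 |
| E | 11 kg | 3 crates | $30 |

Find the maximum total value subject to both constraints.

Feasible sets respecting both limits:
- A+C+D+E: weight 28, crate count 16, value 74
- A+D+E: weight 22, crate count 14, value 68
- A+C+E: weight 22, crate count 13, value 64
Best: $74.

$74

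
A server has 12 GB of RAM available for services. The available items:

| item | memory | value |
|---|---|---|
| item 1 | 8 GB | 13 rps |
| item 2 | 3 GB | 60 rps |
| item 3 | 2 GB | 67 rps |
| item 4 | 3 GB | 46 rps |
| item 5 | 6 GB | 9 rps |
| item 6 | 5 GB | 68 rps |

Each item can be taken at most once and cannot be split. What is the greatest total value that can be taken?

195 rps

Check high-value combinations within 12 GB:
- item 2+item 3+item 6: memory 3+2+5=10, value 60+67+68=195
- item 3+item 4+item 6: memory 2+3+5=10, value 67+46+68=181
- item 2+item 4+item 6: memory 3+3+5=11, value 60+46+68=174
Best: 195 rps.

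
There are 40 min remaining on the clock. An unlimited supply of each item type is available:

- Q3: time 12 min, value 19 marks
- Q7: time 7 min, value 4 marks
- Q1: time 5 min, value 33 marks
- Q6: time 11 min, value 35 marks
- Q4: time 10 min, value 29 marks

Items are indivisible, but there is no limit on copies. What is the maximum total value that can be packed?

264 marks

Best value-per-unit is Q1 at 33/5, and filling with it alone uses time 8×5=40. No mix of the others beats 8×33 = 264.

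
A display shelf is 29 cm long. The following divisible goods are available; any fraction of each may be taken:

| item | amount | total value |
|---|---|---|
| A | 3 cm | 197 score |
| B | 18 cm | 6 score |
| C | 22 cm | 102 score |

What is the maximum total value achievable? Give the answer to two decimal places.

300.33

Take in order of value per unit:
- A (197/3 per unit): all 3 → value 197, running total 197.00
- C (102/22 per unit): all 22 → value 102, running total 299.00
- B (6/18 per unit): 4 of 18 → value 4×6/18 = 1.3333, running total 300.33
Total 300.33.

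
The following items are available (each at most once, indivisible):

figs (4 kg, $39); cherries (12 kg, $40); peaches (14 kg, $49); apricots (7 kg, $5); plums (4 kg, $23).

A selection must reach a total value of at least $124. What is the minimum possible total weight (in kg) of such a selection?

30

Subsets with value ≥ 124, sorted by total weight:
- figs+cherries+peaches: weight 30, value 128
- figs+cherries+peaches+plums: weight 34, value 151
- figs+cherries+peaches+apricots: weight 37, value 133
Minimum weight: 30 kg.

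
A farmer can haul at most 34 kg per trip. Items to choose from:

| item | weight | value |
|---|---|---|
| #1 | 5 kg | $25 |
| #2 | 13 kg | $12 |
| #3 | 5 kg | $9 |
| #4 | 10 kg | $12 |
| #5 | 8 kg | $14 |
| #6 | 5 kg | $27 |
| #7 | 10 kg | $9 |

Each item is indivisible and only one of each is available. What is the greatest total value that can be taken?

$87

Check high-value combinations within 34 kg:
- #1+#3+#4+#5+#6: weight 5+5+10+8+5=33, value 25+9+12+14+27=87
- #1+#3+#5+#6+#7: weight 5+5+8+5+10=33, value 25+9+14+27+9=84
- #1+#4+#5+#6: weight 5+10+8+5=28, value 25+12+14+27=78
- #1+#2+#5+#6: weight 5+13+8+5=31, value 25+12+14+27=78
- #1+#2+#4+#6: weight 5+13+10+5=33, value 25+12+12+27=76
Best: $87.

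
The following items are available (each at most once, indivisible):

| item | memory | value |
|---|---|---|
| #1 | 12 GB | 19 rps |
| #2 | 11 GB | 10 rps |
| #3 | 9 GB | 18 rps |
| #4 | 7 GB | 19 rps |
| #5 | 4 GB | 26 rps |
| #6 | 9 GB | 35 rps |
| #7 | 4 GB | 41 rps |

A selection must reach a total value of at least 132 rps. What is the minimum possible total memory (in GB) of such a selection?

Subsets with value ≥ 132, sorted by total memory:
- #3+#4+#5+#6+#7: memory 33, value 139
- #1+#4+#5+#6+#7: memory 36, value 140
Minimum memory: 33 GB.

33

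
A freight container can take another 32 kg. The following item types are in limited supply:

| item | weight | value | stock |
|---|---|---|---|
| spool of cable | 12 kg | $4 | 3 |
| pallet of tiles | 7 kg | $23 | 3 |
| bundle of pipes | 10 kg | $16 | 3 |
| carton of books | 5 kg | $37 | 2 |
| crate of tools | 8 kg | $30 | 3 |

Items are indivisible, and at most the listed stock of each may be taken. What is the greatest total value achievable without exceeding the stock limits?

$150

Best selections within weight 32 and stock limits:
- 2×pallet of tiles + 2×carton of books + 1×crate of tools: weight 32, value 150
- 3×pallet of tiles + 2×carton of books: weight 31, value 143
Best: $150.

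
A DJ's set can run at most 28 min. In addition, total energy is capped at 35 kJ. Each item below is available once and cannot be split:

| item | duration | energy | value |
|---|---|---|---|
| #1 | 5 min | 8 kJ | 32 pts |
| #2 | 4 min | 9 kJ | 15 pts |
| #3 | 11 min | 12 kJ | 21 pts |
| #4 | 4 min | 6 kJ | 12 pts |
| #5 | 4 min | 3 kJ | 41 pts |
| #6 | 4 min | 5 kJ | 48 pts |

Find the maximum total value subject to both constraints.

Feasible sets respecting both limits:
- #1+#3+#4+#5+#6: duration 28, energy 34, value 154
- #1+#2+#4+#5+#6: duration 21, energy 31, value 148
- #1+#3+#5+#6: duration 24, energy 28, value 142
Best: 154 pts.

154 pts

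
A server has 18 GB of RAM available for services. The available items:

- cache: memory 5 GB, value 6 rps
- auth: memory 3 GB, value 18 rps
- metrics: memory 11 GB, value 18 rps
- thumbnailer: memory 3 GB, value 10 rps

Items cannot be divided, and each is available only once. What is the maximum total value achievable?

46 rps

This is a 0/1 knapsack; check combinations near the capacity.
- auth+metrics+thumbnailer: memory 3+11+3=17, value 18+18+10=46
- auth+metrics: memory 3+11=14, value 18+18=36
- cache+auth+thumbnailer: memory 5+3+3=11, value 6+18+10=34
Best: 46 rps.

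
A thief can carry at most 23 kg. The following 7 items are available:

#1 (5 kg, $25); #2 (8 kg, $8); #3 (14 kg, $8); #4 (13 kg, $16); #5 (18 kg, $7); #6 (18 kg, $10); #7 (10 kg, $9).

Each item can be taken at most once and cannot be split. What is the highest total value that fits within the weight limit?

$42

Check high-value combinations within 23 kg:
- #1+#2+#7: weight 5+8+10=23, value 25+8+9=42
- #1+#4: weight 5+13=18, value 25+16=41
- #1+#6: weight 5+18=23, value 25+10=35
- #1+#7: weight 5+10=15, value 25+9=34
Best: $42.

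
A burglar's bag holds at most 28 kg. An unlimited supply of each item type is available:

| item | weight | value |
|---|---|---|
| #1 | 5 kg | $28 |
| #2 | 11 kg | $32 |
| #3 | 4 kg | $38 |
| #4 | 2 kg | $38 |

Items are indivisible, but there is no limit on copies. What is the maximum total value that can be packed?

Best value-per-unit is #4 at 38/2, and filling with it alone uses weight 14×2=28. No mix of the others beats 14×38 = 532.

$532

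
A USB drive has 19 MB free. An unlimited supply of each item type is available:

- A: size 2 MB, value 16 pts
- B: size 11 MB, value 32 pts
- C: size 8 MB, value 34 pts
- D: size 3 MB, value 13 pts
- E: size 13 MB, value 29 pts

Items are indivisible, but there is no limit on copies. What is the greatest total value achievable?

Best value-per-unit is A at 16/2, and filling with it alone uses size 9×2=18. No mix of the others beats 9×16 = 144.

144 pts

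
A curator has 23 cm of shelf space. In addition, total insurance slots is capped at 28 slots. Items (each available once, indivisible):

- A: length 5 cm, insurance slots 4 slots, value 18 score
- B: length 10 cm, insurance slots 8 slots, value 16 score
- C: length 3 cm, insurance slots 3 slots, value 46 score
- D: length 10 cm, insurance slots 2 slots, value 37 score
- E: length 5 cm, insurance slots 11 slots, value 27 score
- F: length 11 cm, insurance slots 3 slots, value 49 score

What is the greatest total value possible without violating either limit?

128 score

Feasible sets respecting both limits:
- A+C+D+E: length 23, insurance slots 20, value 128
- C+E+F: length 19, insurance slots 17, value 122
- A+C+F: length 19, insurance slots 10, value 113
Best: 128 score.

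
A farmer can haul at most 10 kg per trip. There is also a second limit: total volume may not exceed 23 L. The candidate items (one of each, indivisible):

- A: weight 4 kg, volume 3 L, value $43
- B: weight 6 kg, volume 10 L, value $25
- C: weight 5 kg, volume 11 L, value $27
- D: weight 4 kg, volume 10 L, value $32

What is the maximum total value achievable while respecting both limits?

$75

Feasible sets respecting both limits:
- A+D: weight 8, volume 13, value 75
- A+C: weight 9, volume 14, value 70
- A+B: weight 10, volume 13, value 68
- C+D: weight 9, volume 21, value 59
Best: $75.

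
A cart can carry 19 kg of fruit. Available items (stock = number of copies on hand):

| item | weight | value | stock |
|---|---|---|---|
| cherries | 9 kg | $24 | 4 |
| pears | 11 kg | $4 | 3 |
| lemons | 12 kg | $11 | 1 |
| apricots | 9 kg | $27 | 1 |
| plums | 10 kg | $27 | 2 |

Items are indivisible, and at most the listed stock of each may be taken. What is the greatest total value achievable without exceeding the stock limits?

$54

Top feasible selections:
- 1×apricots + 1×plums: weight 19, value 54
- 1×cherries + 1×apricots: weight 18, value 51
- 1×cherries + 1×plums: weight 19, value 51
Best: $54.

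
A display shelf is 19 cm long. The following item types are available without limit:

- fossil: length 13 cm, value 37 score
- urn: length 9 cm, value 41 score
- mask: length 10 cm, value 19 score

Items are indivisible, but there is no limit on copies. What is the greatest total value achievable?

82 score

Best value-per-unit is urn at 41/9, and filling with it alone uses length 2×9=18. No mix of the others beats 2×41 = 82.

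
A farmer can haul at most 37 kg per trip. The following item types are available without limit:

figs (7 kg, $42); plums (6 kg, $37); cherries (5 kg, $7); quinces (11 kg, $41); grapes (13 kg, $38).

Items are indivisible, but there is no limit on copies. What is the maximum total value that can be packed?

Best value-per-unit is plums at 37/6; filling with it alone gives 6×37 = 222.
Optimal mix: 1×figs + 5×plums → weight 37, value 227.

$227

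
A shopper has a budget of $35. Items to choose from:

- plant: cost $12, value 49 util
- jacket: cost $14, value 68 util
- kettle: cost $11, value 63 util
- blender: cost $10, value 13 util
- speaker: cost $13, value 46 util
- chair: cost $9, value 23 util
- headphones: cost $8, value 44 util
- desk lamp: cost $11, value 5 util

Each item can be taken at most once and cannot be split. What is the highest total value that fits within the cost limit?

175 util

This is a 0/1 knapsack; check combinations near the capacity.
- jacket+kettle+headphones: cost 14+11+8=33, value 68+63+44=175
- plant+jacket+headphones: cost 12+14+8=34, value 49+68+44=161
- jacket+speaker+headphones: cost 14+13+8=35, value 68+46+44=158
- plant+kettle+headphones: cost 12+11+8=31, value 49+63+44=156
- jacket+kettle+chair: cost 14+11+9=34, value 68+63+23=154
Best: 175 util.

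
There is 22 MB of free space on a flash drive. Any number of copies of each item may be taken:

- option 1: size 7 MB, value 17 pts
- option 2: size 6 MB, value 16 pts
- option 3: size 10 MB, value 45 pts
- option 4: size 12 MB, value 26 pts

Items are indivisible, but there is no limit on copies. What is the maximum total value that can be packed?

90 pts

Best value-per-unit is option 3 at 45/10, and filling with it alone uses size 2×10=20. No mix of the others beats 2×45 = 90.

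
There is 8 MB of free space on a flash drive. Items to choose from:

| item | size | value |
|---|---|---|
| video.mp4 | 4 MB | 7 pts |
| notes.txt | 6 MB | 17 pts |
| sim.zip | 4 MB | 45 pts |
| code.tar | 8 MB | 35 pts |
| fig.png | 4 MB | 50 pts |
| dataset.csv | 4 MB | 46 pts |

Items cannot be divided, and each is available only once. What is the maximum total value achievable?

96 pts

Check high-value combinations within 8 MB:
- fig.png+dataset.csv: size 4+4=8, value 50+46=96
- sim.zip+fig.png: size 4+4=8, value 45+50=95
- sim.zip+dataset.csv: size 4+4=8, value 45+46=91
Best: 96 pts.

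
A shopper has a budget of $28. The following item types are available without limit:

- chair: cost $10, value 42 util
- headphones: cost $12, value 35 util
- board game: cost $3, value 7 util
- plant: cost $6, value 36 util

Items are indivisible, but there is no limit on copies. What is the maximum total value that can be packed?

151 util

Best value-per-unit is plant at 36/6; filling with it alone gives 4×36 = 144.
Optimal mix: 1×board game + 4×plant → cost 27, value 151.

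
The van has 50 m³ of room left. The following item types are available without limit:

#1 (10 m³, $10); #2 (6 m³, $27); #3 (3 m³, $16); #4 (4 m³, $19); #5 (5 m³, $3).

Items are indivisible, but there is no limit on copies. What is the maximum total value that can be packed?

Best value-per-unit is #3 at 16/3; filling with it alone gives 16×16 = 256.
Optimal mix: 14×#3 + 2×#4 → volume 50, value 262.

$262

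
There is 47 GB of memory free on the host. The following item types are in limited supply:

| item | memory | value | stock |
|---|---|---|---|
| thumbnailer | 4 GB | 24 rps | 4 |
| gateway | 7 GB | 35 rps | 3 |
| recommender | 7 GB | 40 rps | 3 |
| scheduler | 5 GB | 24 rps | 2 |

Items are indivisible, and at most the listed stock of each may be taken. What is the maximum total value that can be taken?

264 rps

Top feasible selections:
- 4×thumbnailer + 3×recommender + 2×scheduler: memory 47, value 264
- 3×thumbnailer + 2×gateway + 3×recommender: memory 47, value 262
- 4×thumbnailer + 1×gateway + 2×recommender + 2×scheduler: memory 47, value 259
Best: 264 rps.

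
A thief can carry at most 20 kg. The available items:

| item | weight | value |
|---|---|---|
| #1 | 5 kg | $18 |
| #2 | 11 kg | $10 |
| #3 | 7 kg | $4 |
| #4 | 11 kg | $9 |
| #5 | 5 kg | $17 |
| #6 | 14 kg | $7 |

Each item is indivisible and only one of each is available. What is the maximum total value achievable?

$39

Check high-value combinations within 20 kg:
- #1+#3+#5: weight 5+7+5=17, value 18+4+17=39
- #1+#5: weight 5+5=10, value 18+17=35
- #1+#2: weight 5+11=16, value 18+10=28
- #1+#4: weight 5+11=16, value 18+9=27
- #2+#5: weight 11+5=16, value 10+17=27
Best: $39.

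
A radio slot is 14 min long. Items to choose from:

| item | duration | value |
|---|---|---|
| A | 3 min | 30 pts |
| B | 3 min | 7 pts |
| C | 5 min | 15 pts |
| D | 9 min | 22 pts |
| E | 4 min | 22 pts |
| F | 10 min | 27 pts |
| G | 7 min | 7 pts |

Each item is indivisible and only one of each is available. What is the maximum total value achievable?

Check high-value combinations within 14 min:
- A+C+E: duration 3+5+4=12, value 30+15+22=67
- A+B+E: duration 3+3+4=10, value 30+7+22=59
- A+E+G: duration 3+4+7=14, value 30+22+7=59
- A+F: duration 3+10=13, value 30+27=57
Best: 67 pts.

67 pts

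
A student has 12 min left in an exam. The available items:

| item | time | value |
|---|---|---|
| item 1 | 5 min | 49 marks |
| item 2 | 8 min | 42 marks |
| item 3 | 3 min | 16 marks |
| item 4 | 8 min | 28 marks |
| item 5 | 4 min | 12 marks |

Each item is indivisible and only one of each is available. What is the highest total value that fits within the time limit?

Check high-value combinations within 12 min:
- item 1+item 3+item 5: time 5+3+4=12, value 49+16+12=77
- item 1+item 3: time 5+3=8, value 49+16=65
- item 1+item 5: time 5+4=9, value 49+12=61
- item 2+item 3: time 8+3=11, value 42+16=58
- item 2+item 5: time 8+4=12, value 42+12=54
Best: 77 marks.

77 marks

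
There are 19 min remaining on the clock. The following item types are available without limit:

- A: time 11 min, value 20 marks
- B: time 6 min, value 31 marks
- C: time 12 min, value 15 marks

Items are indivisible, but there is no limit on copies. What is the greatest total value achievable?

Best value-per-unit is B at 31/6, and filling with it alone uses time 3×6=18. No mix of the others beats 3×31 = 93.

93 marks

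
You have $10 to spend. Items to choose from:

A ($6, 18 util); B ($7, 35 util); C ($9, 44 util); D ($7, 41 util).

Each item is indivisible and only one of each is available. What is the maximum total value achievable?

Check high-value combinations within $10:
- C: cost 9, value 44
- D: cost 7, value 41
- B: cost 7, value 35
- A: cost 6, value 18
Best: 44 util.

44 util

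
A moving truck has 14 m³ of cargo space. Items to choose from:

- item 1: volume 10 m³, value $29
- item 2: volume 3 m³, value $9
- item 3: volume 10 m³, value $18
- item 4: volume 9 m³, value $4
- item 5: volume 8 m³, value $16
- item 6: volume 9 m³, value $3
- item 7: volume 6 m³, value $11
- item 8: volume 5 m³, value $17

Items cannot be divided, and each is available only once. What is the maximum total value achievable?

$38

Check high-value combinations within 14 m³:
- item 1+item 2: volume 10+3=13, value 29+9=38
- item 2+item 7+item 8: volume 3+6+5=14, value 9+11+17=37
- item 5+item 8: volume 8+5=13, value 16+17=33
- item 1: volume 10, value 29
Best: $38.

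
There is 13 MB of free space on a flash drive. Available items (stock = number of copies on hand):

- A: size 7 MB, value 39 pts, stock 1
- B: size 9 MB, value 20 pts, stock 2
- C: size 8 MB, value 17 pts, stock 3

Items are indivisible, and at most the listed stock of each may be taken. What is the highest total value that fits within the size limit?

Best selections within size 13 and stock limits:
- 1×A: size 7, value 39
- 1×B: size 9, value 20
- 1×C: size 8, value 17
Best: 39 pts.

39 pts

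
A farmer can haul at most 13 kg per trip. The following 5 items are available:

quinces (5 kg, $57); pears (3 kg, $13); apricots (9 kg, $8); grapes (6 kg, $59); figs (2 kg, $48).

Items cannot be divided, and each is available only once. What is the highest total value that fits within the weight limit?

This is a 0/1 knapsack; check combinations near the capacity.
- quinces+grapes+figs: weight 5+6+2=13, value 57+59+48=164
- pears+grapes+figs: weight 3+6+2=11, value 13+59+48=120
- quinces+pears+figs: weight 5+3+2=10, value 57+13+48=118
Best: $164.

$164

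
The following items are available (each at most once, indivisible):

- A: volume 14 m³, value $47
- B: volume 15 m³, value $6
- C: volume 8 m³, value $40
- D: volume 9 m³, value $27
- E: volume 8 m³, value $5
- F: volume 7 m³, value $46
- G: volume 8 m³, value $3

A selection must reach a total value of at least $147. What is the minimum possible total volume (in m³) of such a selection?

Subsets with value ≥ 147, sorted by total volume:
- A+C+D+F: volume 38, value 160
- A+C+D+E+F: volume 46, value 165
- A+C+D+F+G: volume 46, value 163
- A+B+C+D+F: volume 53, value 166
Minimum volume: 38 m³.

38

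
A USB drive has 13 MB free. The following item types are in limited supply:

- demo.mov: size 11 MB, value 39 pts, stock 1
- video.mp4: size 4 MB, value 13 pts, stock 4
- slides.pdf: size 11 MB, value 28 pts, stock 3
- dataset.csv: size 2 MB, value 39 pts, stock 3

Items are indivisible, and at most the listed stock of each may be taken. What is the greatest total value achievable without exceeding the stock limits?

130 pts

Top feasible selections:
- 1×video.mp4 + 3×dataset.csv: size 10, value 130
- 3×dataset.csv: size 6, value 117
- 2×video.mp4 + 2×dataset.csv: size 12, value 104
Best: 130 pts.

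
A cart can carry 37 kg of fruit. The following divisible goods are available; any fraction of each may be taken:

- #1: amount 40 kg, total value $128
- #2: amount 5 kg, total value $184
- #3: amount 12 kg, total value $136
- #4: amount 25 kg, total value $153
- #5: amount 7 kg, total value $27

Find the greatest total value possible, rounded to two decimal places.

442.40

Take in order of value per unit:
- #2 (184/5 per unit): all 5 → value 184, running total 184.00
- #3 (136/12 per unit): all 12 → value 136, running total 320.00
- #4 (153/25 per unit): 20 of 25 → value 20×153/25 = 122.4000, running total 442.40
Total 442.40.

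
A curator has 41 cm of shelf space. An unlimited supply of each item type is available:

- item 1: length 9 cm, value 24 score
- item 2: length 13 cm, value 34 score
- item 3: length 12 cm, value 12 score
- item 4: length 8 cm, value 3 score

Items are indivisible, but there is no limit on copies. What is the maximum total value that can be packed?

Best value-per-unit is item 1 at 24/9; filling with it alone gives 4×24 = 96.
Optimal mix: 3×item 1 + 1×item 2 → length 40, value 106.

106 score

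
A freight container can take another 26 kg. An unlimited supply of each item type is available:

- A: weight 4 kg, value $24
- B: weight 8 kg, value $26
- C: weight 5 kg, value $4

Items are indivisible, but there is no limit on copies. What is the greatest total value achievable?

$144

Best value-per-unit is A at 24/4, and filling with it alone uses weight 6×4=24. No mix of the others beats 6×24 = 144.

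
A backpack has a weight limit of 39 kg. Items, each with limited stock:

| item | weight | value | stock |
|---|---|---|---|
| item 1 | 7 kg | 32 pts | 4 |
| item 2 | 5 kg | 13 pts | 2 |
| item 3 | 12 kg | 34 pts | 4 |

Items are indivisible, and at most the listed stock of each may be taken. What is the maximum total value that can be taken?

Best selections within weight 39 and stock limits:
- 4×item 1 + 2×item 2: weight 38, value 154
- 3×item 1 + 1×item 2 + 1×item 3: weight 38, value 143
Best: 154 pts.

154 pts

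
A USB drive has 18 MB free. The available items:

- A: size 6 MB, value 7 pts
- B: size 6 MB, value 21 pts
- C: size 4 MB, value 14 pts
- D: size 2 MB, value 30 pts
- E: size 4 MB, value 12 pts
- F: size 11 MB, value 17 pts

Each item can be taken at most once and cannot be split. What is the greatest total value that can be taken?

Check high-value combinations within 18 MB:
- B+C+D+E: size 6+4+2+4=16, value 21+14+30+12=77
- A+B+C+D: size 6+6+4+2=18, value 7+21+14+30=72
- A+B+D+E: size 6+6+2+4=18, value 7+21+30+12=70
Best: 77 pts.

77 pts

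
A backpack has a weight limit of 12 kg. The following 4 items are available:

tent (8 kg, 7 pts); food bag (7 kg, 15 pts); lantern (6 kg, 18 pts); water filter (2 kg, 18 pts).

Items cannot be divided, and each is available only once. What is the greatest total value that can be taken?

36 pts

This is a 0/1 knapsack; check combinations near the capacity.
- lantern+water filter: weight 6+2=8, value 18+18=36
- food bag+water filter: weight 7+2=9, value 15+18=33
- tent+water filter: weight 8+2=10, value 7+18=25
Best: 36 pts.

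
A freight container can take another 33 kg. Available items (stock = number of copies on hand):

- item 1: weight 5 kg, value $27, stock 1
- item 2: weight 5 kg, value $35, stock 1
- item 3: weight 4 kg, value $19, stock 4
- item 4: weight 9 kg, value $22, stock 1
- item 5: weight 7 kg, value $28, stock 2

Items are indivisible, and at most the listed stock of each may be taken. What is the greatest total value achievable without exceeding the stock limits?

Best selections within weight 33 and stock limits:
- 1×item 1 + 1×item 2 + 4×item 3 + 1×item 5: weight 33, value 166
- 1×item 1 + 1×item 2 + 2×item 3 + 2×item 5: weight 32, value 156
Best: $166.

$166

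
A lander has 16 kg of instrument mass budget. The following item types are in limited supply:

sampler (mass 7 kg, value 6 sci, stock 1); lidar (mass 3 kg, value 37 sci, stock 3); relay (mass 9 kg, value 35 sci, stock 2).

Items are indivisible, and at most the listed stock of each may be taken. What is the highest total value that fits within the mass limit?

Top feasible selections:
- 1×sampler + 3×lidar: mass 16, value 117
- 3×lidar: mass 9, value 111
- 2×lidar + 1×relay: mass 15, value 109
Best: 117 sci.

117 sci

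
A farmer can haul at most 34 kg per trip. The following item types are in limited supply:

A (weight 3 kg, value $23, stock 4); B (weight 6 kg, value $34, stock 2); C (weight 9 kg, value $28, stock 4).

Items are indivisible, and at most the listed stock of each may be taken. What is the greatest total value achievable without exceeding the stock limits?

Best selections within weight 34 and stock limits:
- 4×A + 2×B + 1×C: weight 33, value 188
- 3×A + 2×B + 1×C: weight 30, value 165
Best: $188.

$188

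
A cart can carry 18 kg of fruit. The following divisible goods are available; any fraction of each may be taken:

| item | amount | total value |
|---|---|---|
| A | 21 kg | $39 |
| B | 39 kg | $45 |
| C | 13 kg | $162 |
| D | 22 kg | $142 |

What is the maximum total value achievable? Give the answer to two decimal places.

194.27

Take in order of value per unit:
- C (162/13 per unit): all 13 → value 162, running total 162.00
- D (142/22 per unit): 5 of 22 → value 5×142/22 = 32.2727, running total 194.27
Total 194.27.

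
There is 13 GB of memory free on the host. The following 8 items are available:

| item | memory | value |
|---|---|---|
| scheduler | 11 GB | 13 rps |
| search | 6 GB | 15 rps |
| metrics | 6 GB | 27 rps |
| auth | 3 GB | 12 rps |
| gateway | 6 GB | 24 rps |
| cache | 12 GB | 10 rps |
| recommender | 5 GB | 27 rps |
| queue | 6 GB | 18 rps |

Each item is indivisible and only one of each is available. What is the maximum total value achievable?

54 rps

Check high-value combinations within 13 GB:
- metrics+recommender: memory 6+5=11, value 27+27=54
- gateway+recommender: memory 6+5=11, value 24+27=51
- metrics+gateway: memory 6+6=12, value 27+24=51
Best: 54 rps.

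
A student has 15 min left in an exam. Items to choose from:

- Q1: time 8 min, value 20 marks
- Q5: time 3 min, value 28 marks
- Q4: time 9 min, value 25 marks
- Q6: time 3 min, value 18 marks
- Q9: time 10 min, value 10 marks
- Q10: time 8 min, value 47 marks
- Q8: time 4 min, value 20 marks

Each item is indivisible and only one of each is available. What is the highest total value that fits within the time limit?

Check high-value combinations within 15 min:
- Q5+Q10+Q8: time 3+8+4=15, value 28+47+20=95
- Q5+Q6+Q10: time 3+3+8=14, value 28+18+47=93
- Q6+Q10+Q8: time 3+8+4=15, value 18+47+20=85
- Q5+Q10: time 3+8=11, value 28+47=75
Best: 95 marks.

95 marks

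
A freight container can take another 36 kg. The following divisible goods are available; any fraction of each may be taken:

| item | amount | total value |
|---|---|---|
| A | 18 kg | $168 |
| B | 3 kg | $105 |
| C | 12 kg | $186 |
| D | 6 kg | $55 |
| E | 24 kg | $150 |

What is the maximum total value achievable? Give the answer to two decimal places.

486.50

Take in order of value per unit:
- B (105/3 per unit): all 3 → value 105, running total 105.00
- C (186/12 per unit): all 12 → value 186, running total 291.00
- A (168/18 per unit): all 18 → value 168, running total 459.00
- D (55/6 per unit): 3 of 6 → value 3×55/6 = 27.5000, running total 486.50
Total 486.50.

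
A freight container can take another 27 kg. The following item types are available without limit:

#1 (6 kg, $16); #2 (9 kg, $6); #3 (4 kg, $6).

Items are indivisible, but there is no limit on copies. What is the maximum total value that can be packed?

Best value-per-unit is #1 at 16/6, and filling with it alone uses weight 4×6=24. No mix of the others beats 4×16 = 64.

$64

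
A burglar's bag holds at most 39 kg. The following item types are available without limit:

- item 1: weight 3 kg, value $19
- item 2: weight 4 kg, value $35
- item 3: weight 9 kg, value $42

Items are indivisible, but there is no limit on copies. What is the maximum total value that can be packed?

$334

Best value-per-unit is item 2 at 35/4; filling with it alone gives 9×35 = 315.
Optimal mix: 1×item 1 + 9×item 2 → weight 39, value 334.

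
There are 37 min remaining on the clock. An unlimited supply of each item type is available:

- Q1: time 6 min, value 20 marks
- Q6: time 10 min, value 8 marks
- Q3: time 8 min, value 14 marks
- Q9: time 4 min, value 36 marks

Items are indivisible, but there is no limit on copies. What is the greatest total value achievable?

Best value-per-unit is Q9 at 36/4, and filling with it alone uses time 9×4=36. No mix of the others beats 9×36 = 324.

324 marks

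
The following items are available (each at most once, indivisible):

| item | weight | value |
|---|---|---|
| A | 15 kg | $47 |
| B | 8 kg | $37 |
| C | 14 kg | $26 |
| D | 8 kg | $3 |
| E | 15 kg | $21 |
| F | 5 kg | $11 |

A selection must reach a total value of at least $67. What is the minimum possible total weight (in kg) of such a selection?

Subsets with value ≥ 67, sorted by total weight:
- A+B: weight 23, value 84
- B+C+F: weight 27, value 74
- A+B+F: weight 28, value 95
Minimum weight: 23 kg.

23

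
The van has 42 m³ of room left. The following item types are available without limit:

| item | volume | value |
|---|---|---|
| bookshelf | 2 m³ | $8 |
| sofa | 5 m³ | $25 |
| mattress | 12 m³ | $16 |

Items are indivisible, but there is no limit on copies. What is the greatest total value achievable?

$208

Best value-per-unit is sofa at 25/5; filling with it alone gives 8×25 = 200.
Optimal mix: 1×bookshelf + 8×sofa → volume 42, value 208.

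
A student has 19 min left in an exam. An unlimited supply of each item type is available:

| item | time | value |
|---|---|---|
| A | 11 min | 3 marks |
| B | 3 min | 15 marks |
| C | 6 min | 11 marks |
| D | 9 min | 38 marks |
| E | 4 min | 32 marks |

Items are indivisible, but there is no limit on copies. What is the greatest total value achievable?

Best value-per-unit is E at 32/4; filling with it alone gives 4×32 = 128.
Optimal mix: 1×B + 4×E → time 19, value 143.

143 marks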